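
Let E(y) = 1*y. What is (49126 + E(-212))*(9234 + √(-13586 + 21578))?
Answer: 451671876 + 293484*√222 ≈ 4.5604e+8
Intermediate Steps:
E(y) = y
(49126 + E(-212))*(9234 + √(-13586 + 21578)) = (49126 - 212)*(9234 + √(-13586 + 21578)) = 48914*(9234 + √7992) = 48914*(9234 + 6*√222) = 451671876 + 293484*√222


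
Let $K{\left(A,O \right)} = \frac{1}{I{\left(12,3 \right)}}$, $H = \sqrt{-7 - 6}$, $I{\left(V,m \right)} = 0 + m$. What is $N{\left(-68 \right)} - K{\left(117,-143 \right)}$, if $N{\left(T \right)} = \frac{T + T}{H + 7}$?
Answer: $\frac{- \sqrt{13} + 415 i}{3 \left(\sqrt{13} - 7 i\right)} \approx -15.688 + 7.909 i$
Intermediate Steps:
$I{\left(V,m \right)} = m$
$H = i \sqrt{13}$ ($H = \sqrt{-13} = i \sqrt{13} \approx 3.6056 i$)
$N{\left(T \right)} = \frac{2 T}{7 + i \sqrt{13}}$ ($N{\left(T \right)} = \frac{T + T}{i \sqrt{13} + 7} = \frac{2 T}{7 + i \sqrt{13}}$)
$K{\left(A,O \right)} = \frac{1}{3}$
$N{\left(-68 \right)} - K{\left(117,-143 \right)} = \left(\frac{7}{31} \left(-68\right) - \frac{1}{31} i \left(-68\right) \sqrt{13}\right) - \frac{1}{3} = \left(- \frac{476}{31} + \frac{68 i \sqrt{13}}{31}\right) - \frac{1}{3} = - \frac{1459}{93} + \frac{68 i \sqrt{13}}{31}$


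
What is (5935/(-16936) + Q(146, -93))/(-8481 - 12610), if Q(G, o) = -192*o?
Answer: -302403281/357197176 ≈ -0.84660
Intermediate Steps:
(5935/(-16936) + Q(146, -93))/(-8481 - 12610) = (5935/(-16936) - 192*(-93))/(-8481 - 12610) = (5935*(-1/16936) + 17856)/(-21091) = (-5935/16936 + 17856)*(-1/21091) = (302403281/16936)*(-1/21091) = -302403281/357197176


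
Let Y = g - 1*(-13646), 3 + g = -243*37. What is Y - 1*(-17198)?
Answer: 21850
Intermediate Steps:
g = -8994 (g = -3 - 243*37 = -3 - 8991 = -8994)
Y = 4652 (Y = -8994 - 1*(-13646) = -8994 + 13646 = 4652)
Y - 1*(-17198) = 4652 - 1*(-17198) = 4652 + 17198 = 21850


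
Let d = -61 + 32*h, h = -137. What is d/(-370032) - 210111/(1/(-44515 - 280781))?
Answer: 25291046251295837/370032 ≈ 6.8348e+10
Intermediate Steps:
d = -4445 (d = -61 + 32*(-137) = -61 - 4384 = -4445)
d/(-370032) - 210111/(1/(-44515 - 280781)) = -4445/(-370032) - 210111/(1/(-44515 - 280781)) = -4445*(-1/370032) - 210111/(1/(-325296)) = 4445/370032 - 210111/(-1/325296) = 4445/370032 - 210111*(-325296) = 4445/370032 + 68348267856 = 25291046251295837/370032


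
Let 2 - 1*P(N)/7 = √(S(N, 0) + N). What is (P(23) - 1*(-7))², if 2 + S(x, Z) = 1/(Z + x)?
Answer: 33859/23 - 6468*√23/23 ≈ 123.46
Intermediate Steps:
S(x, Z) = -2 + 1/(Z + x)
P(N) = 14 - 7*√(N + (1 - 2*N)/N) (P(N) = 14 - 7*√((1 - 2*0 - 2*N)/(0 + N) + N) = 14 - 7*√((1 + 0 - 2*N)/N + N) = 14 - 7*√((1 - 2*N)/N + N) = 14 - 7*√(N + (1 - 2*N)/N))
(P(23) - 1*(-7))² = ((14 - 7*√(-2 + 23 + 1/23)) - 1*(-7))² = ((14 - 7*√(-2 + 23 + 1/23)) + 7)² = ((14 - 154*√23/23) + 7)² = (21 - 154*√23/23)²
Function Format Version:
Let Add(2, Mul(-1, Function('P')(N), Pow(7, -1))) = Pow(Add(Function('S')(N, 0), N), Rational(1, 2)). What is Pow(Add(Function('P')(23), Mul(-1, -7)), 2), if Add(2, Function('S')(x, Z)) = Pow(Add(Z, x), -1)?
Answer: Add(Rational(33859, 23), Mul(Rational(-6468, 23), Pow(23, Rational(1, 2)))) ≈ 123.46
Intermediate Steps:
Function('S')(x, Z) = Add(-2, Pow(Add(Z, x), -1))
Function('P')(N) = Add(14, Mul(-7, Pow(Add(N, Mul(Pow(N, -1), Add(1, Mul(-2, N)))), Rational(1, 2)))) (Function('P')(N) = Add(14, Mul(-7, Pow(Add(Mul(Pow(Add(0, N), -1), Add(1, Mul(-2, 0), Mul(-2, N))), N), Rational(1, 2)))) = Add(14, Mul(-7, Pow(Add(Mul(Pow(N, -1), Add(1, 0, Mul(-2, N))), N), Rational(1, 2)))) = Add(14, Mul(-7, Pow(Add(Mul(Pow(N, -1), Add(1, Mul(-2, N))), N), Rational(1, 2)))) = Add(14, Mul(-7, Pow(Add(N, Mul(Pow(N, -1), Add(1, Mul(-2, N)))), Rational(1, 2)))))
Pow(Add(Function('P')(23), Mul(-1, -7)), 2) = Pow(Add(Add(14, Mul(-7, Pow(Add(-2, 23, Pow(23, -1)), Rational(1, 2)))), Mul(-1, -7)), 2) = Pow(Add(Add(14, Mul(-7, Pow(Add(-2, 23, Rational(1, 23)), Rational(1, 2)))), 7), 2) = Pow(Add(Add(14, Mul(-7, Pow(Rational(484, 23), Rational(1, 2)))), 7), 2) = Pow(Add(Add(14, Mul(-7, Mul(Rational(22, 23), Pow(23, Rational(1, 2))))), 7), 2) = Pow(Add(Add(14, Mul(Rational(-154, 23), Pow(23, Rational(1, 2)))), 7), 2) = Pow(Add(21, Mul(Rational(-154, 23), Pow(23, Rational(1, 2)))), 2)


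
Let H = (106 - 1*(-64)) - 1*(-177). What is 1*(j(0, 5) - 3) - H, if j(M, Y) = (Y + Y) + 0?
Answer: -340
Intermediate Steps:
j(M, Y) = 2*Y (j(M, Y) = 2*Y + 0 = 2*Y)
H = 347 (H = (106 + 64) + 177 = 170 + 177 = 347)
1*(j(0, 5) - 3) - H = 1*(2*5 - 3) - 1*347 = 1*(10 - 3) - 347 = 1*7 - 347 = 7 - 347 = -340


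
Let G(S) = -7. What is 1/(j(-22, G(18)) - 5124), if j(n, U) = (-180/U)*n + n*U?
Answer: -7/38750 ≈ -0.00018065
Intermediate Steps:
j(n, U) = U*n - 180*n/U (j(n, U) = -180*n/U + U*n = U*n - 180*n/U)
1/(j(-22, G(18)) - 5124) = 1/(-22*(-180 + (-7)**2)/(-7) - 5124) = 1/(-22*(-1/7)*(-180 + 49) - 5124) = 1/(-22*(-1/7)*(-131) - 5124) = 1/(-2882/7 - 5124) = 1/(-38750/7) = -7/38750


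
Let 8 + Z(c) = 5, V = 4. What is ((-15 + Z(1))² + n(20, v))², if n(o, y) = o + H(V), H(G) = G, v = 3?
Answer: 121104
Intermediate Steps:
Z(c) = -3 (Z(c) = -8 + 5 = -3)
n(o, y) = 4 + o (n(o, y) = o + 4 = 4 + o)
((-15 + Z(1))² + n(20, v))² = ((-15 - 3)² + (4 + 20))² = ((-18)² + 24)² = (324 + 24)² = 348² = 121104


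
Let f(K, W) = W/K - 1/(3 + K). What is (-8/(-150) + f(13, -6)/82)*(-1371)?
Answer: -27442393/426400 ≈ -64.358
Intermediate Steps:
f(K, W) = -1/(3 + K) + W/K
(-8/(-150) + f(13, -6)/82)*(-1371) = (-8/(-150) + ((-1*13 + 3*(-6) + 13*(-6))/(13*(3 + 13)))/82)*(-1371) = (-8*(-1/150) + ((1/13)*(-13 - 18 - 78)/16)*(1/82))*(-1371) = (4/75 + ((1/13)*(1/16)*(-109))*(1/82))*(-1371) = (4/75 - 109/208*1/82)*(-1371) = (4/75 - 109/17056)*(-1371) = (60049/1279200)*(-1371) = -27442393/426400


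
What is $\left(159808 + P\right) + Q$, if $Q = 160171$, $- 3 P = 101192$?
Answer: $\frac{858745}{3} \approx 2.8625 \cdot 10^{5}$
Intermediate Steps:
$P = - \frac{101192}{3}$ ($P = \left(- \frac{1}{3}\right) 101192 = - \frac{101192}{3} \approx -33731.0$)
$\left(159808 + P\right) + Q = \left(159808 - \frac{101192}{3}\right) + 160171 = \frac{378232}{3} + 160171 = \frac{858745}{3}$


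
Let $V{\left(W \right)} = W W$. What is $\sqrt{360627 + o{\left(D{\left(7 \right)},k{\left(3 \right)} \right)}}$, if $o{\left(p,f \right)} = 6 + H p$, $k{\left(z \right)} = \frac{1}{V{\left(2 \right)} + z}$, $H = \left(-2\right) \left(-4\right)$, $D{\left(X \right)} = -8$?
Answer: $\sqrt{360569} \approx 600.47$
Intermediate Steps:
$V{\left(W \right)} = W^{2}$
$H = 8$
$k{\left(z \right)} = \frac{1}{4 + z}$ ($k{\left(z \right)} = \frac{1}{2^{2} + z} = \frac{1}{4 + z}$)
$o{\left(p,f \right)} = 6 + 8 p$
$\sqrt{360627 + o{\left(D{\left(7 \right)},k{\left(3 \right)} \right)}} = \sqrt{360627 + \left(6 + 8 \left(-8\right)\right)} = \sqrt{360627 + \left(6 - 64\right)} = \sqrt{360627 - 58} = \sqrt{360569}$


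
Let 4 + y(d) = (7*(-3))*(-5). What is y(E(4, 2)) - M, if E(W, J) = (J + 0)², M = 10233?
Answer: -10132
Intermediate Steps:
E(W, J) = J²
y(d) = 101 (y(d) = -4 + (7*(-3))*(-5) = -4 - 21*(-5) = -4 + 105 = 101)
y(E(4, 2)) - M = 101 - 1*10233 = 101 - 10233 = -10132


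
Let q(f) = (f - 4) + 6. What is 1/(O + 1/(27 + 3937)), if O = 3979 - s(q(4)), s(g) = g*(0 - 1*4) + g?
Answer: 3964/15844109 ≈ 0.00025019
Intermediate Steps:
q(f) = 2 + f (q(f) = (-4 + f) + 6 = 2 + f)
s(g) = -3*g (s(g) = g*(0 - 4) + g = g*(-4) + g = -4*g + g = -3*g)
O = 3997 (O = 3979 - (-3)*(2 + 4) = 3979 - (-3)*6 = 3979 - 1*(-18) = 3979 + 18 = 3997)
1/(O + 1/(27 + 3937)) = 1/(3997 + 1/(27 + 3937)) = 1/(3997 + 1/3964) = 1/(15844109/3964) = 3964/15844109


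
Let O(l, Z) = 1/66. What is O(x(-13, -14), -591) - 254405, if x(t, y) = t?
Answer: -16790729/66 ≈ -2.5441e+5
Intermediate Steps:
O(l, Z) = 1/66
O(x(-13, -14), -591) - 254405 = 1/66 - 254405 = -16790729/66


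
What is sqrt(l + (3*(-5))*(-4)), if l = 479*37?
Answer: sqrt(17783) ≈ 133.35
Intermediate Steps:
l = 17723
sqrt(l + (3*(-5))*(-4)) = sqrt(17723 + (3*(-5))*(-4)) = sqrt(17723 - 15*(-4)) = sqrt(17723 + 60) = sqrt(17783)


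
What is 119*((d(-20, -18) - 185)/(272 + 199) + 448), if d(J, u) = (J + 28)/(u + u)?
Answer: 225791195/4239 ≈ 53265.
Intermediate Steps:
d(J, u) = (28 + J)/(2*u) (d(J, u) = (28 + J)/((2*u)) = (28 + J)*(1/(2*u)) = (28 + J)/(2*u))
119*((d(-20, -18) - 185)/(272 + 199) + 448) = 119*(((½)*(28 - 20)/(-18) - 185)/(272 + 199) + 448) = 119*(((½)*(-1/18)*8 - 185)/471 + 448) = 119*((-2/9 - 185)*(1/471) + 448) = 119*(-1667/9*1/471 + 448) = 119*(-1667/4239 + 448) = 119*(1897405/4239) = 225791195/4239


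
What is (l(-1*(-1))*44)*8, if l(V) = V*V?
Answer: 352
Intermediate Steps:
l(V) = V**2
(l(-1*(-1))*44)*8 = ((-1*(-1))**2*44)*8 = (1**2*44)*8 = (1*44)*8 = 44*8 = 352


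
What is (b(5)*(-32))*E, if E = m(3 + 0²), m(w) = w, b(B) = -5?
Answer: 480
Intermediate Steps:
E = 3 (E = 3 + 0² = 3 + 0 = 3)
(b(5)*(-32))*E = -5*(-32)*3 = 160*3 = 480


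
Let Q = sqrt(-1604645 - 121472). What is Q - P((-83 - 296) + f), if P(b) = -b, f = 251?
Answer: -128 + I*sqrt(1726117) ≈ -128.0 + 1313.8*I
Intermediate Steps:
Q = I*sqrt(1726117) (Q = sqrt(-1726117) = I*sqrt(1726117) ≈ 1313.8*I)
Q - P((-83 - 296) + f) = I*sqrt(1726117) - (-1)*((-83 - 296) + 251) = I*sqrt(1726117) - (-1)*(-379 + 251) = I*sqrt(1726117) - (-1)*(-128) = I*sqrt(1726117) - 1*128 = I*sqrt(1726117) - 128 = -128 + I*sqrt(1726117)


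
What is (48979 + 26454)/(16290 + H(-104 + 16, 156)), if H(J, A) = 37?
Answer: 75433/16327 ≈ 4.6201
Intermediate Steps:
(48979 + 26454)/(16290 + H(-104 + 16, 156)) = (48979 + 26454)/(16290 + 37) = 75433/16327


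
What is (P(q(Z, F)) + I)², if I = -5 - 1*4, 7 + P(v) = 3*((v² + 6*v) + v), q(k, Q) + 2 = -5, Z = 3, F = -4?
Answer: 256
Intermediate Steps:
q(k, Q) = -7 (q(k, Q) = -2 - 5 = -7)
P(v) = -7 + 3*v² + 21*v (P(v) = -7 + 3*((v² + 6*v) + v) = -7 + 3*(v² + 7*v) = -7 + (3*v² + 21*v) = -7 + 3*v² + 21*v)
I = -9 (I = -5 - 4 = -9)
(P(q(Z, F)) + I)² = ((-7 + 3*(-7)² + 21*(-7)) - 9)² = ((-7 + 3*49 - 147) - 9)² = ((-7 + 147 - 147) - 9)² = (-7 - 9)² = (-16)² = 256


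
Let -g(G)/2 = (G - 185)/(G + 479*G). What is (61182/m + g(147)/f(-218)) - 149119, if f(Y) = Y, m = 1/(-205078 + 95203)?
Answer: -25851590374916899/3845520 ≈ -6.7225e+9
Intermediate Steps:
m = -1/109875 (m = 1/(-109875) = -1/109875 ≈ -9.1012e-6)
g(G) = -(-185 + G)/(240*G) (g(G) = -2*(G - 185)/(G + 479*G) = -2*(-185 + G)/(480*G) = -2*(-185 + G)*1/(480*G) = -(-185 + G)/(240*G))
(61182/m + g(147)/f(-218)) - 149119 = (61182/(-1/109875) + ((1/240)*(185 - 1*147)/147)/(-218)) - 149119 = (61182*(-109875) + ((1/240)*(1/147)*(185 - 147))*(-1/218)) - 149119 = (-6722372250 + ((1/240)*(1/147)*38)*(-1/218)) - 149119 = (-6722372250 + (19/17640)*(-1/218)) - 149119 = (-6722372250 - 19/3845520) - 149119 = -25851016934820019/3845520 - 149119 = -25851590374916899/3845520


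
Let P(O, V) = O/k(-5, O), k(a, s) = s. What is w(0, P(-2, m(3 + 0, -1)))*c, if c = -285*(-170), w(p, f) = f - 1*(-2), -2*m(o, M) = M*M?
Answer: 145350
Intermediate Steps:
m(o, M) = -M²/2 (m(o, M) = -M*M/2 = -M²/2)
P(O, V) = 1 (P(O, V) = O/O = 1)
w(p, f) = 2 + f (w(p, f) = f + 2 = 2 + f)
c = 48450
w(0, P(-2, m(3 + 0, -1)))*c = (2 + 1)*48450 = 3*48450 = 145350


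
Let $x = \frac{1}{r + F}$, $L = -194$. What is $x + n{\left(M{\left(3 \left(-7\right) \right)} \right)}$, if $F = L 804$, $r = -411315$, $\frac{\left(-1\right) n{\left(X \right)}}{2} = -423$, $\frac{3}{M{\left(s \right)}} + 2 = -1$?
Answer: $\frac{479928185}{567291} \approx 846.0$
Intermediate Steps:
$M{\left(s \right)} = -1$ ($M{\left(s \right)} = \frac{3}{-2 - 1} = \frac{3}{-3} = 3 \left(- \frac{1}{3}\right) = -1$)
$n{\left(X \right)} = 846$ ($n{\left(X \right)} = \left(-2\right) \left(-423\right) = 846$)
$F = -155976$ ($F = \left(-194\right) 804 = -155976$)
$x = - \frac{1}{567291}$ ($x = \frac{1}{-411315 - 155976} = \frac{1}{-567291} = - \frac{1}{567291} \approx -1.7628 \cdot 10^{-6}$)
$x + n{\left(M{\left(3 \left(-7\right) \right)} \right)} = - \frac{1}{567291} + 846 = \frac{479928185}{567291}$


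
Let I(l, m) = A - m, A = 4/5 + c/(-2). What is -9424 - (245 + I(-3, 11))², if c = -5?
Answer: -6573529/100 ≈ -65735.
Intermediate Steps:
A = 33/10 (A = 4/5 - 5/(-2) = 4*(⅕) - 5*(-½) = ⅘ + 5/2 = 33/10 ≈ 3.3000)
I(l, m) = 33/10 - m
-9424 - (245 + I(-3, 11))² = -9424 - (245 + (33/10 - 1*11))² = -9424 - (245 + (33/10 - 11))² = -9424 - (245 - 77/10)² = -9424 - (2373/10)² = -9424 - 1*5631129/100 = -9424 - 5631129/100 = -6573529/100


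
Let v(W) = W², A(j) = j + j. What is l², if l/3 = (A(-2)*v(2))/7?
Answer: 2304/49 ≈ 47.020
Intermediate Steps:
A(j) = 2*j
l = -48/7 (l = 3*(((2*(-2))*2²)/7) = 3*(-4*4*(⅐)) = 3*(-16*⅐) = 3*(-16/7) = -48/7 ≈ -6.8571)
l² = (-48/7)² = 2304/49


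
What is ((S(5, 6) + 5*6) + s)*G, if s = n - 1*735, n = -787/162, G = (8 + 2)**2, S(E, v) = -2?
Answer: -5766050/81 ≈ -71186.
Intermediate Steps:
G = 100 (G = 10**2 = 100)
n = -787/162 (n = -787*1/162 = -787/162 ≈ -4.8580)
s = -119857/162 (s = -787/162 - 1*735 = -787/162 - 735 = -119857/162 ≈ -739.86)
((S(5, 6) + 5*6) + s)*G = ((-2 + 5*6) - 119857/162)*100 = ((-2 + 30) - 119857/162)*100 = (28 - 119857/162)*100 = -115321/162*100 = -5766050/81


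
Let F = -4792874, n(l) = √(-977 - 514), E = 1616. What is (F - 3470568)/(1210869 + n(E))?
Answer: -1667657625183/244367289442 + 4131721*I*√1491/733101868326 ≈ -6.8244 + 0.00021762*I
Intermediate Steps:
n(l) = I*√1491 (n(l) = √(-1491) = I*√1491)
(F - 3470568)/(1210869 + n(E)) = (-4792874 - 3470568)/(1210869 + I*√1491) = -8263442/(1210869 + I*√1491)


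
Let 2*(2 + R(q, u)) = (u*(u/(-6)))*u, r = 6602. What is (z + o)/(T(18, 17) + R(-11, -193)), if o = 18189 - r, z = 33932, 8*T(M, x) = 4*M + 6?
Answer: 273114/3594575 ≈ 0.075979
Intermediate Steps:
T(M, x) = ¾ + M/2 (T(M, x) = (4*M + 6)/8 = (6 + 4*M)/8 = ¾ + M/2)
R(q, u) = -2 - u³/12 (R(q, u) = -2 + ((u*(u/(-6)))*u)/2 = -2 + ((u*(u*(-⅙)))*u)/2 = -2 + ((u*(-u/6))*u)/2 = -2 + ((-u²/6)*u)/2 = -2 + (-u³/6)/2 = -2 - u³/12)
o = 11587 (o = 18189 - 1*6602 = 18189 - 6602 = 11587)
(z + o)/(T(18, 17) + R(-11, -193)) = (33932 + 11587)/((¾ + (½)*18) + (-2 - 1/12*(-193)³)) = 45519/((¾ + 9) + (-2 - 1/12*(-7189057))) = 45519/(39/4 + (-2 + 7189057/12)) = 45519/(39/4 + 7189033/12) = 45519/(3594575/6) = 45519*(6/3594575) = 273114/3594575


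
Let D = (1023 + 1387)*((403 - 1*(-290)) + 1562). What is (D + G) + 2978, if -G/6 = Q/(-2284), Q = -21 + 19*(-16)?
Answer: 6209656001/1142 ≈ 5.4375e+6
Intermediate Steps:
Q = -325 (Q = -21 - 304 = -325)
D = 5434550 (D = 2410*((403 + 290) + 1562) = 2410*(693 + 1562) = 2410*2255 = 5434550)
G = -975/1142 (G = -(-1950)/(-2284) = -(-1950)*(-1)/2284 = -6*325/2284 = -975/1142 ≈ -0.85377)
(D + G) + 2978 = (5434550 - 975/1142) + 2978 = 6206255125/1142 + 2978 = 6209656001/1142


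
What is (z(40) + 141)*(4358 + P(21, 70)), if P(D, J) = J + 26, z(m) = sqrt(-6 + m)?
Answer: 628014 + 4454*sqrt(34) ≈ 6.5399e+5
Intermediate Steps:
P(D, J) = 26 + J
(z(40) + 141)*(4358 + P(21, 70)) = (sqrt(-6 + 40) + 141)*(4358 + (26 + 70)) = (sqrt(34) + 141)*(4358 + 96) = (141 + sqrt(34))*4454 = 628014 + 4454*sqrt(34)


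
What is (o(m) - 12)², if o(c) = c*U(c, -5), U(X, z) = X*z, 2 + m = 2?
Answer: 144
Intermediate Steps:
m = 0 (m = -2 + 2 = 0)
o(c) = -5*c² (o(c) = c*(c*(-5)) = c*(-5*c) = -5*c²)
(o(m) - 12)² = (-5*0² - 12)² = (-5*0 - 12)² = (0 - 12)² = (-12)² = 144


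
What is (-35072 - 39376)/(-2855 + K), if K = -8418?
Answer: 74448/11273 ≈ 6.6041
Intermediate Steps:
(-35072 - 39376)/(-2855 + K) = (-35072 - 39376)/(-2855 - 8418) = -74448/(-11273) = -74448*(-1/11273) = 74448/11273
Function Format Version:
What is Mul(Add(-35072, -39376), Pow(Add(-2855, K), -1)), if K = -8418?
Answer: Rational(74448, 11273) ≈ 6.6041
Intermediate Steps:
Mul(Add(-35072, -39376), Pow(Add(-2855, K), -1)) = Mul(Add(-35072, -39376), Pow(Add(-2855, -8418), -1)) = Mul(-74448, Pow(-11273, -1)) = Mul(-74448, Rational(-1, 11273)) = Rational(74448, 11273)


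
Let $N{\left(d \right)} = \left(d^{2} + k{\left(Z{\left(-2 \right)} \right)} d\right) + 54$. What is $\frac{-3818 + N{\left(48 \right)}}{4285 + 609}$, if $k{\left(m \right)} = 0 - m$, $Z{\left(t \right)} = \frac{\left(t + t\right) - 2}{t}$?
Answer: $- \frac{802}{2447} \approx -0.32775$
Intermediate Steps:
$Z{\left(t \right)} = \frac{-2 + 2 t}{t}$ ($Z{\left(t \right)} = \frac{2 t - 2}{t} = \frac{-2 + 2 t}{t}$)
$k{\left(m \right)} = - m$
$N{\left(d \right)} = 54 + d^{2} - 3 d$ ($N{\left(d \right)} = \left(d^{2} + - (2 - \frac{2}{-2}) d\right) + 54 = \left(d^{2} + - (2 - -1) d\right) + 54 = \left(d^{2} + - (2 + 1) d\right) + 54 = \left(d^{2} + \left(-1\right) 3 d\right) + 54 = \left(d^{2} - 3 d\right) + 54 = 54 + d^{2} - 3 d$)
$\frac{-3818 + N{\left(48 \right)}}{4285 + 609} = \frac{-3818 + \left(54 + 48^{2} - 144\right)}{4285 + 609} = \frac{-3818 + \left(54 + 2304 - 144\right)}{4894} = \left(-3818 + 2214\right) \frac{1}{4894} = \left(-1604\right) \frac{1}{4894} = - \frac{802}{2447}$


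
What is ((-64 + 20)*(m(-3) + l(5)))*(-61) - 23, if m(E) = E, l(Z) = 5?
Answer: 5345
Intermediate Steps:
((-64 + 20)*(m(-3) + l(5)))*(-61) - 23 = ((-64 + 20)*(-3 + 5))*(-61) - 23 = -44*2*(-61) - 23 = -88*(-61) - 23 = 5368 - 23 = 5345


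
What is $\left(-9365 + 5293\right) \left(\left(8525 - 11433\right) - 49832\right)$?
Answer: $214757280$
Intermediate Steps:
$\left(-9365 + 5293\right) \left(\left(8525 - 11433\right) - 49832\right) = - 4072 \left(\left(8525 - 11433\right) - 49832\right) = - 4072 \left(-2908 - 49832\right) = \left(-4072\right) \left(-52740\right) = 214757280$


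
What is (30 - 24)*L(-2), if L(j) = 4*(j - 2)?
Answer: -96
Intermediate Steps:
L(j) = -8 + 4*j (L(j) = 4*(-2 + j) = -8 + 4*j)
(30 - 24)*L(-2) = (30 - 24)*(-8 + 4*(-2)) = 6*(-8 - 8) = 6*(-16) = -96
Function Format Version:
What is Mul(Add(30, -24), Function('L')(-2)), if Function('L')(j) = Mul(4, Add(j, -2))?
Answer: -96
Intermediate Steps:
Function('L')(j) = Add(-8, Mul(4, j)) (Function('L')(j) = Mul(4, Add(-2, j)) = Add(-8, Mul(4, j)))
Mul(Add(30, -24), Function('L')(-2)) = Mul(Add(30, -24), Add(-8, Mul(4, -2))) = Mul(6, Add(-8, -8)) = Mul(6, -16) = -96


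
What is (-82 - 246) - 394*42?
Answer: -16876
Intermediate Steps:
(-82 - 246) - 394*42 = -328 - 16548 = -16876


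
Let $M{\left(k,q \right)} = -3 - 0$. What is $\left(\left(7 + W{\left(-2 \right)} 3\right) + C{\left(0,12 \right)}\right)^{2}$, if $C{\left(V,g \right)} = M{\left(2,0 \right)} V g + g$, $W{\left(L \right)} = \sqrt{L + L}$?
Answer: $325 + 228 i \approx 325.0 + 228.0 i$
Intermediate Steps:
$M{\left(k,q \right)} = -3$ ($M{\left(k,q \right)} = -3 + 0 = -3$)
$W{\left(L \right)} = \sqrt{2} \sqrt{L}$ ($W{\left(L \right)} = \sqrt{2 L} = \sqrt{2} \sqrt{L}$)
$C{\left(V,g \right)} = g - 3 V g$ ($C{\left(V,g \right)} = - 3 V g + g = g - 3 V g$)
$\left(\left(7 + W{\left(-2 \right)} 3\right) + C{\left(0,12 \right)}\right)^{2} = \left(\left(7 + \sqrt{2} \sqrt{-2} \cdot 3\right) + 12 \left(1 - 0\right)\right)^{2} = \left(\left(7 + \sqrt{2} i \sqrt{2} \cdot 3\right) + 12 \left(1 + 0\right)\right)^{2} = \left(\left(7 + 2 i 3\right) + 12 \cdot 1\right)^{2} = \left(\left(7 + 6 i\right) + 12\right)^{2} = \left(19 + 6 i\right)^{2}$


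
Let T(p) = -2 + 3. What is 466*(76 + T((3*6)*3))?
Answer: 35882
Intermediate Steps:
T(p) = 1
466*(76 + T((3*6)*3)) = 466*(76 + 1) = 466*77 = 35882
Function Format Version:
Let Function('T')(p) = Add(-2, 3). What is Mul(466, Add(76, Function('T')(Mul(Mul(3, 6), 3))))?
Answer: 35882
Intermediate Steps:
Function('T')(p) = 1
Mul(466, Add(76, Function('T')(Mul(Mul(3, 6), 3)))) = Mul(466, Add(76, 1)) = Mul(466, 77) = 35882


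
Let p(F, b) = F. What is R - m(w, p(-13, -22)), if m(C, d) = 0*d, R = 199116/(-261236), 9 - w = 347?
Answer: -49779/65309 ≈ -0.76221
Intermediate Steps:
w = -338 (w = 9 - 1*347 = 9 - 347 = -338)
R = -49779/65309 (R = 199116*(-1/261236) = -49779/65309 ≈ -0.76221)
m(C, d) = 0
R - m(w, p(-13, -22)) = -49779/65309 - 1*0 = -49779/65309 + 0 = -49779/65309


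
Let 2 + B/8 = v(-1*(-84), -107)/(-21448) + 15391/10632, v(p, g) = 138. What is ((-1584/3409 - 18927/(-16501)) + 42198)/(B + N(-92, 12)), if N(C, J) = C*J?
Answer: -1208258644530452787/31738412004440857 ≈ -38.069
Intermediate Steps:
B = -15928915/3563049 (B = -16 + 8*(138/(-21448) + 15391/10632) = -16 + 8*(138*(-1/21448) + 15391*(1/10632)) = -16 + 8*(-69/10724 + 15391/10632) = -16 + 8*(41079869/28504392) = -16 + 41079869/3563049 = -15928915/3563049 ≈ -4.4706)
((-1584/3409 - 18927/(-16501)) + 42198)/(B + N(-92, 12)) = ((-1584/3409 - 18927/(-16501)) + 42198)/(-15928915/3563049 - 92*12) = ((-1584*1/3409 - 18927*(-1/16501)) + 42198)/(-15928915/3563049 - 1104) = ((-1584/3409 + 18927/16501) + 42198)/(-3949535011/3563049) = (38384559/56251909 + 42198)*(-3563049/3949535011) = (2373756440541/56251909)*(-3563049/3949535011) = -1208258644530452787/31738412004440857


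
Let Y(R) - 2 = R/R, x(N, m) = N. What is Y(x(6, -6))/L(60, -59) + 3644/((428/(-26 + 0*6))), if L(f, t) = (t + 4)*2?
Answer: -2605781/11770 ≈ -221.39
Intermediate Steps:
L(f, t) = 8 + 2*t (L(f, t) = (4 + t)*2 = 8 + 2*t)
Y(R) = 3 (Y(R) = 2 + R/R = 2 + 1 = 3)
Y(x(6, -6))/L(60, -59) + 3644/((428/(-26 + 0*6))) = 3/(8 + 2*(-59)) + 3644/((428/(-26 + 0*6))) = 3/(8 - 118) + 3644/((428/(-26 + 0))) = 3/(-110) + 3644/((428/(-26))) = 3*(-1/110) + 3644/((428*(-1/26))) = -3/110 + 3644/(-214/13) = -3/110 + 3644*(-13/214) = -3/110 - 23686/107 = -2605781/11770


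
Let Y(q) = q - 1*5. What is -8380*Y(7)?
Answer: -16760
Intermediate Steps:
Y(q) = -5 + q (Y(q) = q - 5 = -5 + q)
-8380*Y(7) = -8380*(-5 + 7) = -8380*2 = -1676*10 = -16760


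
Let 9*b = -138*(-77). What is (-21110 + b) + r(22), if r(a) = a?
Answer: -59722/3 ≈ -19907.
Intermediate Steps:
b = 3542/3 (b = (-138*(-77))/9 = (1/9)*10626 = 3542/3 ≈ 1180.7)
(-21110 + b) + r(22) = (-21110 + 3542/3) + 22 = -59788/3 + 22 = -59722/3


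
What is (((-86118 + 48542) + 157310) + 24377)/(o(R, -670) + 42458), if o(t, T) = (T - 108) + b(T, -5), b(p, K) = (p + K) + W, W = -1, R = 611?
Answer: 48037/13668 ≈ 3.5146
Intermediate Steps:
b(p, K) = -1 + K + p (b(p, K) = (p + K) - 1 = (K + p) - 1 = -1 + K + p)
o(t, T) = -114 + 2*T (o(t, T) = (T - 108) + (-1 - 5 + T) = (-108 + T) + (-6 + T) = -114 + 2*T)
(((-86118 + 48542) + 157310) + 24377)/(o(R, -670) + 42458) = (((-86118 + 48542) + 157310) + 24377)/((-114 + 2*(-670)) + 42458) = ((-37576 + 157310) + 24377)/((-114 - 1340) + 42458) = (119734 + 24377)/(-1454 + 42458) = 144111/41004 = 144111*(1/41004) = 48037/13668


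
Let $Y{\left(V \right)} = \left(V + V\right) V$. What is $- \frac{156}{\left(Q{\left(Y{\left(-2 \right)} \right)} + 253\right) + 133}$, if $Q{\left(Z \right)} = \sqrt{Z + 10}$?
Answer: $- \frac{30108}{74489} + \frac{234 \sqrt{2}}{74489} \approx -0.39975$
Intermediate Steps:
$Y{\left(V \right)} = 2 V^{2}$ ($Y{\left(V \right)} = 2 V V = 2 V^{2}$)
$Q{\left(Z \right)} = \sqrt{10 + Z}$
$- \frac{156}{\left(Q{\left(Y{\left(-2 \right)} \right)} + 253\right) + 133} = - \frac{156}{\left(\sqrt{10 + 2 \left(-2\right)^{2}} + 253\right) + 133} = - \frac{156}{\left(\sqrt{10 + 2 \cdot 4} + 253\right) + 133} = - \frac{156}{\left(\sqrt{10 + 8} + 253\right) + 133} = - \frac{156}{\left(\sqrt{18} + 253\right) + 133} = - \frac{156}{\left(3 \sqrt{2} + 253\right) + 133} = - \frac{156}{\left(253 + 3 \sqrt{2}\right) + 133} = - \frac{156}{386 + 3 \sqrt{2}}$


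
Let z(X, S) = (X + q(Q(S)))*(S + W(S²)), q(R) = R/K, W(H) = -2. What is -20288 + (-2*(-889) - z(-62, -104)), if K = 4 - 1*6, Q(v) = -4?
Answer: -24870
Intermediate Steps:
K = -2 (K = 4 - 6 = -2)
q(R) = -R/2 (q(R) = R/(-2) = R*(-½) = -R/2)
z(X, S) = (-2 + S)*(2 + X) (z(X, S) = (X - ½*(-4))*(S - 2) = (X + 2)*(-2 + S) = (2 + X)*(-2 + S) = (-2 + S)*(2 + X))
-20288 + (-2*(-889) - z(-62, -104)) = -20288 + (-2*(-889) - (-4 - 2*(-62) + 2*(-104) - 104*(-62))) = -20288 + (1778 - (-4 + 124 - 208 + 6448)) = -20288 + (1778 - 1*6360) = -20288 + (1778 - 6360) = -20288 - 4582 = -24870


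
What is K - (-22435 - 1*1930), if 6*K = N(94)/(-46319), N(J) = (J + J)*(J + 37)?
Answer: 3385674991/138957 ≈ 24365.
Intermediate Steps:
N(J) = 2*J*(37 + J) (N(J) = (2*J)*(37 + J) = 2*J*(37 + J))
K = -12314/138957 (K = ((2*94*(37 + 94))/(-46319))/6 = ((2*94*131)*(-1/46319))/6 = (24628*(-1/46319))/6 = (1/6)*(-24628/46319) = -12314/138957 ≈ -0.088617)
K - (-22435 - 1*1930) = -12314/138957 - (-22435 - 1*1930) = -12314/138957 - (-22435 - 1930) = -12314/138957 - 1*(-24365) = -12314/138957 + 24365 = 3385674991/138957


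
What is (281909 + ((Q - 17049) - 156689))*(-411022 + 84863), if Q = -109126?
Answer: 311481845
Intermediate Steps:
(281909 + ((Q - 17049) - 156689))*(-411022 + 84863) = (281909 + ((-109126 - 17049) - 156689))*(-411022 + 84863) = (281909 + (-126175 - 156689))*(-326159) = (281909 - 282864)*(-326159) = -955*(-326159) = 311481845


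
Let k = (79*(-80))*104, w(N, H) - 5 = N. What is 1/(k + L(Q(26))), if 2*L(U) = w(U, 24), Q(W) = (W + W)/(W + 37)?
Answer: -126/82816913 ≈ -1.5214e-6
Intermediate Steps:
Q(W) = 2*W/(37 + W) (Q(W) = (2*W)/(37 + W) = 2*W/(37 + W))
w(N, H) = 5 + N
k = -657280 (k = -6320*104 = -657280)
L(U) = 5/2 + U/2 (L(U) = (5 + U)/2 = 5/2 + U/2)
1/(k + L(Q(26))) = 1/(-657280 + (5/2 + (2*26/(37 + 26))/2)) = 1/(-657280 + (5/2 + (2*26/63)/2)) = 1/(-657280 + (5/2 + (2*26*(1/63))/2)) = 1/(-657280 + (5/2 + (½)*(52/63))) = 1/(-657280 + (5/2 + 26/63)) = 1/(-657280 + 367/126) = 1/(-82816913/126) = -126/82816913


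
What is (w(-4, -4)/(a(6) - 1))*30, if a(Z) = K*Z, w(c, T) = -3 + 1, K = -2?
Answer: 60/13 ≈ 4.6154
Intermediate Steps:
w(c, T) = -2
a(Z) = -2*Z
(w(-4, -4)/(a(6) - 1))*30 = -2/(-2*6 - 1)*30 = -2/(-12 - 1)*30 = -2/(-13)*30 = -2*(-1/13)*30 = (2/13)*30 = 60/13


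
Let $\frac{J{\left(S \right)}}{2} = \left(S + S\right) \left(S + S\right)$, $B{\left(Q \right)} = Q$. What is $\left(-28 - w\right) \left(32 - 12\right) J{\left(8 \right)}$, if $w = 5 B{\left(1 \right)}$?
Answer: $-337920$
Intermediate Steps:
$w = 5$ ($w = 5 \cdot 1 = 5$)
$J{\left(S \right)} = 8 S^{2}$ ($J{\left(S \right)} = 2 \left(S + S\right) \left(S + S\right) = 2 \cdot 2 S 2 S = 2 \cdot 4 S^{2} = 8 S^{2}$)
$\left(-28 - w\right) \left(32 - 12\right) J{\left(8 \right)} = \left(-28 - 5\right) \left(32 - 12\right) 8 \cdot 8^{2} = \left(-28 - 5\right) 20 \cdot 8 \cdot 64 = \left(-33\right) 20 \cdot 512 = \left(-660\right) 512 = -337920$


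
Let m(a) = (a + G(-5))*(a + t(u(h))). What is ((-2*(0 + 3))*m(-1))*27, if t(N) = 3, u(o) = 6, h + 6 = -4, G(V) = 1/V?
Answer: 1944/5 ≈ 388.80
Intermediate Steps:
h = -10 (h = -6 - 4 = -10)
m(a) = (3 + a)*(-1/5 + a) (m(a) = (a + 1/(-5))*(a + 3) = (a - 1/5)*(3 + a) = (-1/5 + a)*(3 + a) = (3 + a)*(-1/5 + a))
((-2*(0 + 3))*m(-1))*27 = ((-2*(0 + 3))*(-3/5 + (-1)**2 + (14/5)*(-1)))*27 = ((-2*3)*(-3/5 + 1 - 14/5))*27 = -6*(-12/5)*27 = (72/5)*27 = 1944/5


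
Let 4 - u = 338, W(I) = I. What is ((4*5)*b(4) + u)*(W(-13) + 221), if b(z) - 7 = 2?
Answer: -32032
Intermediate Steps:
b(z) = 9 (b(z) = 7 + 2 = 9)
u = -334 (u = 4 - 1*338 = 4 - 338 = -334)
((4*5)*b(4) + u)*(W(-13) + 221) = ((4*5)*9 - 334)*(-13 + 221) = (20*9 - 334)*208 = (180 - 334)*208 = -154*208 = -32032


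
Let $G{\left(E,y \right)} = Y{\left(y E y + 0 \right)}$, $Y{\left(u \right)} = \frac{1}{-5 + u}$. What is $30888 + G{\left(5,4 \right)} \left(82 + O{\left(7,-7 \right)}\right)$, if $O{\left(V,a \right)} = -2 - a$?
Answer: $\frac{772229}{25} \approx 30889.0$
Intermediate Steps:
$G{\left(E,y \right)} = \frac{1}{-5 + E y^{2}}$ ($G{\left(E,y \right)} = \frac{1}{-5 + \left(y E y + 0\right)} = \frac{1}{-5 + \left(E y y + 0\right)} = \frac{1}{-5 + \left(E y^{2} + 0\right)} = \frac{1}{-5 + E y^{2}}$)
$30888 + G{\left(5,4 \right)} \left(82 + O{\left(7,-7 \right)}\right) = 30888 + \frac{82 - -5}{-5 + 5 \cdot 4^{2}} = 30888 + \frac{82 + \left(-2 + 7\right)}{-5 + 5 \cdot 16} = 30888 + \frac{82 + 5}{-5 + 80} = 30888 + \frac{1}{75} \cdot 87 = 30888 + \frac{29}{25} = \frac{772229}{25}$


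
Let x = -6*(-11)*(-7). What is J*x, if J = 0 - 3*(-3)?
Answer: -4158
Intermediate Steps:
J = 9 (J = 0 + 9 = 9)
x = -462 (x = 66*(-7) = -462)
J*x = 9*(-462) = -4158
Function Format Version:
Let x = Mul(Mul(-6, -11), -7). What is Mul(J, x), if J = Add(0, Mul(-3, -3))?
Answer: -4158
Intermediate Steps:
J = 9 (J = Add(0, 9) = 9)
x = -462 (x = Mul(66, -7) = -462)
Mul(J, x) = Mul(9, -462) = -4158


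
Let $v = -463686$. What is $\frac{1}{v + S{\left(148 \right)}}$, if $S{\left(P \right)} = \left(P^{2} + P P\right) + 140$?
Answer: $- \frac{1}{419738} \approx -2.3824 \cdot 10^{-6}$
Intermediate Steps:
$S{\left(P \right)} = 140 + 2 P^{2}$ ($S{\left(P \right)} = \left(P^{2} + P^{2}\right) + 140 = 2 P^{2} + 140 = 140 + 2 P^{2}$)
$\frac{1}{v + S{\left(148 \right)}} = \frac{1}{-463686 + \left(140 + 2 \cdot 148^{2}\right)} = \frac{1}{-463686 + \left(140 + 2 \cdot 21904\right)} = \frac{1}{-463686 + \left(140 + 43808\right)} = \frac{1}{-463686 + 43948} = \frac{1}{-419738} = - \frac{1}{419738}$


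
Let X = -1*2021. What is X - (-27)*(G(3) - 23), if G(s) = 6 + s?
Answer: -2399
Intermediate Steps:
X = -2021
X - (-27)*(G(3) - 23) = -2021 - (-27)*((6 + 3) - 23) = -2021 - (-27)*(9 - 23) = -2021 - (-27)*(-14) = -2021 - 1*378 = -2021 - 378 = -2399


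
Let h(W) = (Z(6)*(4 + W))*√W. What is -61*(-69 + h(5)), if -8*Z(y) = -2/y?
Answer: 4209 - 183*√5/8 ≈ 4157.9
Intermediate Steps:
Z(y) = 1/(4*y) (Z(y) = -(-1)/(4*y) = 1/(4*y))
h(W) = √W*(⅙ + W/24) (h(W) = (((¼)/6)*(4 + W))*√W = (((¼)*(⅙))*(4 + W))*√W = ((4 + W)/24)*√W = (⅙ + W/24)*√W = √W*(⅙ + W/24))
-61*(-69 + h(5)) = -61*(-69 + √5*(4 + 5)/24) = -61*(-69 + (1/24)*√5*9) = -61*(-69 + 3*√5/8) = 4209 - 183*√5/8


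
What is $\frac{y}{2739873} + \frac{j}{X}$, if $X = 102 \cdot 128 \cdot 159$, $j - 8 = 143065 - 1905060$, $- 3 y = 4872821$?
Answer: $- \frac{160773662929}{111523790592} \approx -1.4416$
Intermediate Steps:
$y = - \frac{4872821}{3}$ ($y = \left(- \frac{1}{3}\right) 4872821 = - \frac{4872821}{3} \approx -1.6243 \cdot 10^{6}$)
$j = -1761987$ ($j = 8 + \left(143065 - 1905060\right) = 8 - 1761995 = -1761987$)
$X = 2075904$ ($X = 13056 \cdot 159 = 2075904$)
$\frac{y}{2739873} + \frac{j}{X} = - \frac{4872821}{3 \cdot 2739873} - \frac{1761987}{2075904} = \left(- \frac{4872821}{3}\right) \frac{1}{2739873} - \frac{587329}{691968} = - \frac{4872821}{8219619} - \frac{587329}{691968} = - \frac{160773662929}{111523790592}$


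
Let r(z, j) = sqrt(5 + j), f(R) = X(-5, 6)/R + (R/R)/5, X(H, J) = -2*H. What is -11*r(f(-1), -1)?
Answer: -22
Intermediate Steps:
f(R) = 1/5 + 10/R (f(R) = (-2*(-5))/R + (R/R)/5 = 10/R + 1*(1/5) = 10/R + 1/5 = 1/5 + 10/R)
-11*r(f(-1), -1) = -11*sqrt(5 - 1) = -11*sqrt(4) = -11*2 = -22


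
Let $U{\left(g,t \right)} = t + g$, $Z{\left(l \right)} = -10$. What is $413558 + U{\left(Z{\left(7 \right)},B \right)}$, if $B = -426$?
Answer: $413122$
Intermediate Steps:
$U{\left(g,t \right)} = g + t$
$413558 + U{\left(Z{\left(7 \right)},B \right)} = 413558 - 436 = 413122$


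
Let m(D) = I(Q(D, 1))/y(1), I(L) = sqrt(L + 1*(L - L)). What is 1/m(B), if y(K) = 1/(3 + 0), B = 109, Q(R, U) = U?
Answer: 1/3 ≈ 0.33333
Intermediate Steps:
y(K) = 1/3
I(L) = sqrt(L) (I(L) = sqrt(L + 1*0) = sqrt(L + 0) = sqrt(L))
m(D) = 3 (m(D) = sqrt(1)/(1/3) = 1*3 = 3)
1/m(B) = 1/3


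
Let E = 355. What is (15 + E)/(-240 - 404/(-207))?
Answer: -38295/24638 ≈ -1.5543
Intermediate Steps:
(15 + E)/(-240 - 404/(-207)) = (15 + 355)/(-240 - 404/(-207)) = 370/(-240 - 404*(-1/207)) = 370/(-240 + 404/207) = 370/(-49276/207) = 370*(-207/49276) = -38295/24638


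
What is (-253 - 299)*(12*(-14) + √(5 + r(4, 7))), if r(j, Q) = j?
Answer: 91080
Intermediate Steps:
(-253 - 299)*(12*(-14) + √(5 + r(4, 7))) = (-253 - 299)*(12*(-14) + √(5 + 4)) = -552*(-168 + √9) = -552*(-168 + 3) = -552*(-165) = 91080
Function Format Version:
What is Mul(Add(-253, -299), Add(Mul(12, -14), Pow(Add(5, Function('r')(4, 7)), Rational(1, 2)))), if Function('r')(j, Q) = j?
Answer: 91080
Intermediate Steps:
Mul(Add(-253, -299), Add(Mul(12, -14), Pow(Add(5, Function('r')(4, 7)), Rational(1, 2)))) = Mul(Add(-253, -299), Add(Mul(12, -14), Pow(Add(5, 4), Rational(1, 2)))) = Mul(-552, Add(-168, Pow(9, Rational(1, 2)))) = Mul(-552, Add(-168, 3)) = Mul(-552, -165) = 91080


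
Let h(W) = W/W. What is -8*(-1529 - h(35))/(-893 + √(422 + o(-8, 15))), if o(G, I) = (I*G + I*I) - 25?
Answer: -3643440/265649 - 4080*√502/265649 ≈ -14.059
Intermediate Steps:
o(G, I) = -25 + I² + G*I (o(G, I) = (G*I + I²) - 25 = (I² + G*I) - 25 = -25 + I² + G*I)
h(W) = 1
-8*(-1529 - h(35))/(-893 + √(422 + o(-8, 15))) = -8*(-1529 - 1*1)/(-893 + √(422 + (-25 + 15² - 8*15))) = -8*(-1529 - 1)/(-893 + √(422 + (-25 + 225 - 120))) = -(-12240)/(-893 + √(422 + 80)) = -(-12240)/(-893 + √502) = 12240/(-893 + √502)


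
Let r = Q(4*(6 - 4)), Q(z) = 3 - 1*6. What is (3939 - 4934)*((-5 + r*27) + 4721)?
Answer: -4611825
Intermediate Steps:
Q(z) = -3 (Q(z) = 3 - 6 = -3)
r = -3
(3939 - 4934)*((-5 + r*27) + 4721) = (3939 - 4934)*((-5 - 3*27) + 4721) = -995*((-5 - 81) + 4721) = -995*(-86 + 4721) = -995*4635 = -4611825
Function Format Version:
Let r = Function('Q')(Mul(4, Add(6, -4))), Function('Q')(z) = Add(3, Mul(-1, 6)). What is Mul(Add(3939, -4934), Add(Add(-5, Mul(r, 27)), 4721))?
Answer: -4611825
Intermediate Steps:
Function('Q')(z) = -3 (Function('Q')(z) = Add(3, -6) = -3)
r = -3
Mul(Add(3939, -4934), Add(Add(-5, Mul(r, 27)), 4721)) = Mul(Add(3939, -4934), Add(Add(-5, Mul(-3, 27)), 4721)) = Mul(-995, Add(Add(-5, -81), 4721)) = Mul(-995, Add(-86, 4721)) = Mul(-995, 4635) = -4611825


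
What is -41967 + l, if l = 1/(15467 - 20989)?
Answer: -231741775/5522 ≈ -41967.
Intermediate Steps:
l = -1/5522 (l = 1/(-5522) = -1/5522 ≈ -0.00018109)
-41967 + l = -41967 - 1/5522 = -231741775/5522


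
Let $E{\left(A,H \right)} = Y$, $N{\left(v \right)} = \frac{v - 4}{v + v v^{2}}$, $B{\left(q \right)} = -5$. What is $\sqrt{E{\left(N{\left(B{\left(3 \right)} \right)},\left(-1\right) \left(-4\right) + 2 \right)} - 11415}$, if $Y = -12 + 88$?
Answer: $i \sqrt{11339} \approx 106.48 i$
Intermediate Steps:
$Y = 76$
$N{\left(v \right)} = \frac{-4 + v}{v + v^{3}}$
$E{\left(A,H \right)} = 76$
$\sqrt{E{\left(N{\left(B{\left(3 \right)} \right)},\left(-1\right) \left(-4\right) + 2 \right)} - 11415} = \sqrt{76 - 11415} = \sqrt{-11339} = i \sqrt{11339}$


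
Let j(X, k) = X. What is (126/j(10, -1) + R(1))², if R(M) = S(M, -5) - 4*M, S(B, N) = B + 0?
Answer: 2304/25 ≈ 92.160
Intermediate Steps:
S(B, N) = B
R(M) = -3*M (R(M) = M - 4*M = -3*M)
(126/j(10, -1) + R(1))² = (126/10 - 3*1)² = (126*(⅒) - 3)² = (63/5 - 3)² = (48/5)² = 2304/25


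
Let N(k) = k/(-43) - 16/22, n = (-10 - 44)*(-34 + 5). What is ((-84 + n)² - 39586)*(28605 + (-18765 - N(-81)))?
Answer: 10036969072474/473 ≈ 2.1220e+10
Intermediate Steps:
n = 1566 (n = -54*(-29) = 1566)
N(k) = -8/11 - k/43 (N(k) = k*(-1/43) - 16*1/22 = -k/43 - 8/11 = -8/11 - k/43)
((-84 + n)² - 39586)*(28605 + (-18765 - N(-81))) = ((-84 + 1566)² - 39586)*(28605 + (-18765 - (-8/11 - 1/43*(-81)))) = (1482² - 39586)*(28605 + (-18765 - (-8/11 + 81/43))) = (2196324 - 39586)*(28605 + (-18765 - 1*547/473)) = 2156738*(28605 + (-18765 - 547/473)) = 2156738*(28605 - 8876392/473) = 2156738*(4653773/473) = 10036969072474/473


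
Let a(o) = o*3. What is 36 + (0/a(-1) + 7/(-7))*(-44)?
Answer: 80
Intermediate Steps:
a(o) = 3*o
36 + (0/a(-1) + 7/(-7))*(-44) = 36 + (0/((3*(-1))) + 7/(-7))*(-44) = 36 + (0/(-3) + 7*(-⅐))*(-44) = 36 + (0*(-⅓) - 1)*(-44) = 36 + (0 - 1)*(-44) = 36 - 1*(-44) = 36 + 44 = 80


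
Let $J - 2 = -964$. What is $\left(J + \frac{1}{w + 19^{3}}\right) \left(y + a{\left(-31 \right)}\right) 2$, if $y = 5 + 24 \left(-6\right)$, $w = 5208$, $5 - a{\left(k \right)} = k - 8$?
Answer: $\frac{2205606070}{12067} \approx 1.8278 \cdot 10^{5}$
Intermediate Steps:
$a{\left(k \right)} = 13 - k$ ($a{\left(k \right)} = 5 - \left(k - 8\right) = 5 - \left(-8 + k\right) = 13 - k$)
$J = -962$ ($J = 2 - 964 = -962$)
$y = -139$ ($y = 5 - 144 = -139$)
$\left(J + \frac{1}{w + 19^{3}}\right) \left(y + a{\left(-31 \right)}\right) 2 = \left(-962 + \frac{1}{5208 + 19^{3}}\right) \left(-139 + \left(13 - -31\right)\right) 2 = \left(-962 + \frac{1}{5208 + 6859}\right) \left(-139 + \left(13 + 31\right)\right) 2 = \left(-962 + \frac{1}{12067}\right) \left(-139 + 44\right) 2 = \left(-962 + \frac{1}{12067}\right) \left(-95\right) 2 = \left(- \frac{11608453}{12067}\right) \left(-95\right) 2 = \frac{1102803035}{12067} \cdot 2 = \frac{2205606070}{12067}$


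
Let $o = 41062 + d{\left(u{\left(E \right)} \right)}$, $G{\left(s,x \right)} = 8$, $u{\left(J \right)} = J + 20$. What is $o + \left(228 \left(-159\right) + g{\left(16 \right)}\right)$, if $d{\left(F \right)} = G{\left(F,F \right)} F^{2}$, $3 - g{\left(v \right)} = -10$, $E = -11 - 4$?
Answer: $5023$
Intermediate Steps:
$E = -15$ ($E = -11 - 4 = -15$)
$u{\left(J \right)} = 20 + J$
$g{\left(v \right)} = 13$ ($g{\left(v \right)} = 3 - -10 = 3 + 10 = 13$)
$d{\left(F \right)} = 8 F^{2}$
$o = 41262$ ($o = 41062 + 8 \left(20 - 15\right)^{2} = 41062 + 8 \cdot 5^{2} = 41062 + 8 \cdot 25 = 41062 + 200 = 41262$)
$o + \left(228 \left(-159\right) + g{\left(16 \right)}\right) = 41262 + \left(228 \left(-159\right) + 13\right) = 41262 + \left(-36252 + 13\right) = 41262 - 36239 = 5023$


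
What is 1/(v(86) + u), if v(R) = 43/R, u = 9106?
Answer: 2/18213 ≈ 0.00010981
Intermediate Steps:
1/(v(86) + u) = 1/(43/86 + 9106) = 1/(43*(1/86) + 9106) = 1/(1/2 + 9106) = 1/(18213/2) = 2/18213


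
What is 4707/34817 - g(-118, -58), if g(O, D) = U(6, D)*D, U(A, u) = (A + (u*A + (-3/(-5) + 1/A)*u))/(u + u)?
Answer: 201975359/1044510 ≈ 193.37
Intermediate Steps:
U(A, u) = (A + A*u + u*(⅗ + 1/A))/(2*u) (U(A, u) = (A + (A*u + (-3*(-⅕) + 1/A)*u))/((2*u)) = (A + (A*u + (⅗ + 1/A)*u))*(1/(2*u)) = (A + (A*u + u*(⅗ + 1/A)))*(1/(2*u)) = (A + A*u + u*(⅗ + 1/A))*(1/(2*u)) = (A + A*u + u*(⅗ + 1/A))/(2*u))
g(O, D) = D*(203/60 + 3/D) (g(O, D) = (3/10 + (½)*6 + (½)/6 + (½)*6/D)*D = (3/10 + 3 + (½)*(⅙) + 3/D)*D = (3/10 + 3 + 1/12 + 3/D)*D = (203/60 + 3/D)*D = D*(203/60 + 3/D))
4707/34817 - g(-118, -58) = 4707/34817 - (3 + (203/60)*(-58)) = 4707*(1/34817) - (3 - 5887/30) = 4707/34817 - 1*(-5797/30) = 4707/34817 + 5797/30 = 201975359/1044510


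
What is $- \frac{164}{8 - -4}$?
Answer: $- \frac{41}{3} \approx -13.667$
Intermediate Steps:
$- \frac{164}{8 - -4} = - \frac{164}{8 + 4} = - \frac{164}{12} = \left(-164\right) \frac{1}{12} = - \frac{41}{3}$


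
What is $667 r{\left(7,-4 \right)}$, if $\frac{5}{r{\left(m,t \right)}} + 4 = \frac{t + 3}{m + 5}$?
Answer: $- \frac{40020}{49} \approx -816.73$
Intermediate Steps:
$r{\left(m,t \right)} = \frac{5}{-4 + \frac{3 + t}{5 + m}}$ ($r{\left(m,t \right)} = \frac{5}{-4 + \frac{t + 3}{m + 5}} = \frac{5}{-4 + \frac{3 + t}{5 + m}}$)
$667 r{\left(7,-4 \right)} = 667 \frac{5 \left(5 + 7\right)}{-17 - 4 - 28} = 667 \cdot 5 \frac{1}{-17 - 4 - 28} \cdot 12 = 667 \cdot 5 \frac{1}{-49} \cdot 12 = 667 \cdot 5 \left(- \frac{1}{49}\right) 12 = 667 \left(- \frac{60}{49}\right) = - \frac{40020}{49}$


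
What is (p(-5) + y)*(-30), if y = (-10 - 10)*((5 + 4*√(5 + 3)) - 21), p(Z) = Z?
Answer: -9450 + 4800*√2 ≈ -2661.8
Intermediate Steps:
y = 320 - 160*√2 (y = -20*((5 + 4*√8) - 21) = -20*((5 + 4*(2*√2)) - 21) = -20*((5 + 8*√2) - 21) = -20*(-16 + 8*√2) = 320 - 160*√2 ≈ 93.726)
(p(-5) + y)*(-30) = (-5 + (320 - 160*√2))*(-30) = (315 - 160*√2)*(-30) = -9450 + 4800*√2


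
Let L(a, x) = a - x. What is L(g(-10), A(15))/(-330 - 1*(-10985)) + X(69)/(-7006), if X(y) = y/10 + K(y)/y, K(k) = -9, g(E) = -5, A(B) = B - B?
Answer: -4929347/3433850780 ≈ -0.0014355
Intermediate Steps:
A(B) = 0
X(y) = -9/y + y/10 (X(y) = y/10 - 9/y = -9/y + y/10)
L(g(-10), A(15))/(-330 - 1*(-10985)) + X(69)/(-7006) = (-5 - 1*0)/(-330 - 1*(-10985)) + (-9/69 + (1/10)*69)/(-7006) = (-5 + 0)/(-330 + 10985) + (-9*1/69 + 69/10)*(-1/7006) = -5/10655 + (-3/23 + 69/10)*(-1/7006) = -5*1/10655 + (1557/230)*(-1/7006) = -1/2131 - 1557/1611380 = -4929347/3433850780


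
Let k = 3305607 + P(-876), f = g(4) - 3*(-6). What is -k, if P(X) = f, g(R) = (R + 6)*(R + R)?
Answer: -3305705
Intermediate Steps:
g(R) = 2*R*(6 + R) (g(R) = (6 + R)*(2*R) = 2*R*(6 + R))
f = 98 (f = 2*4*(6 + 4) - 3*(-6) = 2*4*10 + 18 = 80 + 18 = 98)
P(X) = 98
k = 3305705 (k = 3305607 + 98 = 3305705)
-k = -1*3305705 = -3305705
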